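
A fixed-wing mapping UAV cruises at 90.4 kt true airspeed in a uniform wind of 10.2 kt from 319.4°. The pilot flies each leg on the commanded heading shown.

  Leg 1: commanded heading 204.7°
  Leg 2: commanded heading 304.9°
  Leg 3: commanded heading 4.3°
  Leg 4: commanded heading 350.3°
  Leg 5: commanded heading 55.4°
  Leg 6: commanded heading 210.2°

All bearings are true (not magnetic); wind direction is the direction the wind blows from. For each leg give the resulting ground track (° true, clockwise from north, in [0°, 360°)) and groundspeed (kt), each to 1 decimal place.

Leg 1: track=199.1°, groundspeed=95.1 kt
Leg 2: track=303.1°, groundspeed=80.6 kt
Leg 3: track=9.2°, groundspeed=83.5 kt
Leg 4: track=354.0°, groundspeed=81.8 kt
Leg 5: track=61.7°, groundspeed=92.0 kt
Leg 6: track=204.3°, groundspeed=94.2 kt

Leg 1: heading 204.7°; drift -5.6° → track 199.1°, groundspeed 95.1 kt
Leg 2: heading 304.9°; drift -1.8° → track 303.1°, groundspeed 80.6 kt
Leg 3: heading 4.3°; drift +4.9° → track 9.2°, groundspeed 83.5 kt
Leg 4: heading 350.3°; drift +3.7° → track 354.0°, groundspeed 81.8 kt
Leg 5: heading 55.4°; drift +6.3° → track 61.7°, groundspeed 92.0 kt
Leg 6: heading 210.2°; drift -5.9° → track 204.3°, groundspeed 94.2 kt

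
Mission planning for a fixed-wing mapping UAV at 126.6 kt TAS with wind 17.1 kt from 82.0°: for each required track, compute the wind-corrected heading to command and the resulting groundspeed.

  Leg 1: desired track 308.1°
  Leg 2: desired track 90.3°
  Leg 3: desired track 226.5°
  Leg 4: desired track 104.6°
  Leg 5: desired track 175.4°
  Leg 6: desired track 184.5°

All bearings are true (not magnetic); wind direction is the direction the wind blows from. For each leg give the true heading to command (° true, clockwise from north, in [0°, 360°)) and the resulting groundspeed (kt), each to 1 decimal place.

Leg 1: heading=313.7°, groundspeed=137.9 kt
Leg 2: heading=89.2°, groundspeed=109.7 kt
Leg 3: heading=222.0°, groundspeed=140.1 kt
Leg 4: heading=101.6°, groundspeed=110.6 kt
Leg 5: heading=167.7°, groundspeed=126.5 kt
Leg 6: heading=176.9°, groundspeed=129.2 kt

Leg 1: desired track 308.1°; wind correction +5.6° → command heading 313.7°, groundspeed 137.9 kt
Leg 2: desired track 90.3°; wind correction -1.1° → command heading 89.2°, groundspeed 109.7 kt
Leg 3: desired track 226.5°; wind correction -4.5° → command heading 222.0°, groundspeed 140.1 kt
Leg 4: desired track 104.6°; wind correction -3.0° → command heading 101.6°, groundspeed 110.6 kt
Leg 5: desired track 175.4°; wind correction -7.7° → command heading 167.7°, groundspeed 126.5 kt
Leg 6: desired track 184.5°; wind correction -7.6° → command heading 176.9°, groundspeed 129.2 kt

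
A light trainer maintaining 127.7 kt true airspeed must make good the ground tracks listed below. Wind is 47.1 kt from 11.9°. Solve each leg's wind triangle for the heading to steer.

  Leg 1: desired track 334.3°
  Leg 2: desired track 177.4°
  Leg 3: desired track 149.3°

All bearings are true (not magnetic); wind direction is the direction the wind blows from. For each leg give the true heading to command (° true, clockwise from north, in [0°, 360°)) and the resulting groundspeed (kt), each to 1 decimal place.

Leg 1: desired track 334.3°; wind correction +13.0° → command heading 347.3°, groundspeed 87.1 kt
Leg 2: desired track 177.4°; wind correction -5.3° → command heading 172.1°, groundspeed 172.8 kt
Leg 3: desired track 149.3°; wind correction -14.5° → command heading 134.8°, groundspeed 158.3 kt

Leg 1: heading=347.3°, groundspeed=87.1 kt
Leg 2: heading=172.1°, groundspeed=172.8 kt
Leg 3: heading=134.8°, groundspeed=158.3 kt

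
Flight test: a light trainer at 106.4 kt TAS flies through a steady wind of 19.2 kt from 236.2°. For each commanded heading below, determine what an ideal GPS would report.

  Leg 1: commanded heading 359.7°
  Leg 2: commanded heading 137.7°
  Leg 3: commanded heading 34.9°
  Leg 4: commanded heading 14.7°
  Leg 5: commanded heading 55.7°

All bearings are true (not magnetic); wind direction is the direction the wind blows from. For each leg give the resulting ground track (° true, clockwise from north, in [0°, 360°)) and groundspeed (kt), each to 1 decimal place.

Leg 1: track=7.5°, groundspeed=118.1 kt
Leg 2: track=127.8°, groundspeed=110.9 kt
Leg 3: track=38.1°, groundspeed=124.5 kt
Leg 4: track=20.7°, groundspeed=121.4 kt
Leg 5: track=55.8°, groundspeed=125.6 kt

Leg 1: heading 359.7°; drift +7.8° → track 7.5°, groundspeed 118.1 kt
Leg 2: heading 137.7°; drift -9.9° → track 127.8°, groundspeed 110.9 kt
Leg 3: heading 34.9°; drift +3.2° → track 38.1°, groundspeed 124.5 kt
Leg 4: heading 14.7°; drift +6.0° → track 20.7°, groundspeed 121.4 kt
Leg 5: heading 55.7°; drift +0.1° → track 55.8°, groundspeed 125.6 kt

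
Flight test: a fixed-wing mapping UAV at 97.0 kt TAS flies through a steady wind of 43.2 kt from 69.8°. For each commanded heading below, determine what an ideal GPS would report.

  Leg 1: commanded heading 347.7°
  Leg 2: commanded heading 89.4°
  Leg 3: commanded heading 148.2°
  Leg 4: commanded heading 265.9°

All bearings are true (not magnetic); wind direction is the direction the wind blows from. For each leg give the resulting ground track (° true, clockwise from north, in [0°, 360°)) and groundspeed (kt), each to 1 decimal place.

Leg 1: heading 347.7°; drift -25.2° → track 322.5°, groundspeed 100.6 kt
Leg 2: heading 89.4°; drift +14.4° → track 103.8°, groundspeed 58.1 kt
Leg 3: heading 148.2°; drift +25.6° → track 173.8°, groundspeed 97.9 kt
Leg 4: heading 265.9°; drift -4.9° → track 261.0°, groundspeed 139.0 kt

Leg 1: track=322.5°, groundspeed=100.6 kt
Leg 2: track=103.8°, groundspeed=58.1 kt
Leg 3: track=173.8°, groundspeed=97.9 kt
Leg 4: track=261.0°, groundspeed=139.0 kt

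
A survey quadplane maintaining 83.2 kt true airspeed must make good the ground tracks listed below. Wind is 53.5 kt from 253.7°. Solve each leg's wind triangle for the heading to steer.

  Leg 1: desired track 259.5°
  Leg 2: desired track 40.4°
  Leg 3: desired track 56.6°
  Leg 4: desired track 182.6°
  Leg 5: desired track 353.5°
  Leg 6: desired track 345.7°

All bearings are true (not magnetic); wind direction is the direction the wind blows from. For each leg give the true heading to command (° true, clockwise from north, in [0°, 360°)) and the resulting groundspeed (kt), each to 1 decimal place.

Leg 1: heading=255.8°, groundspeed=29.8 kt
Leg 2: heading=19.7°, groundspeed=122.6 kt
Leg 3: heading=45.7°, groundspeed=132.8 kt
Leg 4: heading=220.1°, groundspeed=48.7 kt
Leg 5: heading=314.2°, groundspeed=73.5 kt
Leg 6: heading=305.7°, groundspeed=65.6 kt

Leg 1: desired track 259.5°; wind correction -3.7° → command heading 255.8°, groundspeed 29.8 kt
Leg 2: desired track 40.4°; wind correction -20.7° → command heading 19.7°, groundspeed 122.6 kt
Leg 3: desired track 56.6°; wind correction -10.9° → command heading 45.7°, groundspeed 132.8 kt
Leg 4: desired track 182.6°; wind correction +37.5° → command heading 220.1°, groundspeed 48.7 kt
Leg 5: desired track 353.5°; wind correction -39.3° → command heading 314.2°, groundspeed 73.5 kt
Leg 6: desired track 345.7°; wind correction -40.0° → command heading 305.7°, groundspeed 65.6 kt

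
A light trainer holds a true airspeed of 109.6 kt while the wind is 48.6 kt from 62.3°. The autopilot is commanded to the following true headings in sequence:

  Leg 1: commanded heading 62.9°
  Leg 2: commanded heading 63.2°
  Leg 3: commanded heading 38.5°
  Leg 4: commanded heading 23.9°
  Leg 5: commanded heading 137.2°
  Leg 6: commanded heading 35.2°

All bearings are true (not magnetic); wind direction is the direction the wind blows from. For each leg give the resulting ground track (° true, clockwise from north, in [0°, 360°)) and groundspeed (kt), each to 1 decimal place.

Leg 1: heading 62.9°; drift +0.5° → track 63.4°, groundspeed 61.0 kt
Leg 2: heading 63.2°; drift +0.7° → track 63.9°, groundspeed 61.0 kt
Leg 3: heading 38.5°; drift -16.8° → track 21.7°, groundspeed 68.0 kt
Leg 4: heading 23.9°; drift -22.9° → track 1.0°, groundspeed 77.6 kt
Leg 5: heading 137.2°; drift +25.8° → track 163.0°, groundspeed 107.7 kt
Leg 6: heading 35.2°; drift -18.5° → track 16.7°, groundspeed 69.9 kt

Leg 1: track=63.4°, groundspeed=61.0 kt
Leg 2: track=63.9°, groundspeed=61.0 kt
Leg 3: track=21.7°, groundspeed=68.0 kt
Leg 4: track=1.0°, groundspeed=77.6 kt
Leg 5: track=163.0°, groundspeed=107.7 kt
Leg 6: track=16.7°, groundspeed=69.9 kt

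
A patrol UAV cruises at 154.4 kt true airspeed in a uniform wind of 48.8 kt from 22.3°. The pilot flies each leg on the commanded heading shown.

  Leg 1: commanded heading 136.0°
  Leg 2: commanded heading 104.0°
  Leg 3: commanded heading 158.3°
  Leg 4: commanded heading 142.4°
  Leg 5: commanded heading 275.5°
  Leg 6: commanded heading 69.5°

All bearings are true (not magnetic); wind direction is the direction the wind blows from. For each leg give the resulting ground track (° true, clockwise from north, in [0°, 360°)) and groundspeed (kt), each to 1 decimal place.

Leg 1: heading 136.0°; drift +14.4° → track 150.4°, groundspeed 179.7 kt
Leg 2: heading 104.0°; drift +18.1° → track 122.1°, groundspeed 155.1 kt
Leg 3: heading 158.3°; drift +10.1° → track 168.4°, groundspeed 192.5 kt
Leg 4: heading 142.4°; drift +13.3° → track 155.7°, groundspeed 183.8 kt
Leg 5: heading 275.5°; drift -15.5° → track 260.0°, groundspeed 174.9 kt
Leg 6: heading 69.5°; drift +16.5° → track 86.0°, groundspeed 126.4 kt

Leg 1: track=150.4°, groundspeed=179.7 kt
Leg 2: track=122.1°, groundspeed=155.1 kt
Leg 3: track=168.4°, groundspeed=192.5 kt
Leg 4: track=155.7°, groundspeed=183.8 kt
Leg 5: track=260.0°, groundspeed=174.9 kt
Leg 6: track=86.0°, groundspeed=126.4 kt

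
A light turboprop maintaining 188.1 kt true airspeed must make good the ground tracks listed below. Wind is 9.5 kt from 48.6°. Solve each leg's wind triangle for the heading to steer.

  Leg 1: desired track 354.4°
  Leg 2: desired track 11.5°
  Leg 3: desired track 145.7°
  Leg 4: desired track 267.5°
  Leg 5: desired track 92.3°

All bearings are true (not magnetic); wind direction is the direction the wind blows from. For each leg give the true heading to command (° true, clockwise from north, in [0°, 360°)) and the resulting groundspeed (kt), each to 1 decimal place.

Leg 1: desired track 354.4°; wind correction +2.3° → command heading 356.7°, groundspeed 182.4 kt
Leg 2: desired track 11.5°; wind correction +1.7° → command heading 13.2°, groundspeed 180.4 kt
Leg 3: desired track 145.7°; wind correction -2.9° → command heading 142.8°, groundspeed 189.0 kt
Leg 4: desired track 267.5°; wind correction +1.8° → command heading 269.3°, groundspeed 195.4 kt
Leg 5: desired track 92.3°; wind correction -2.0° → command heading 90.3°, groundspeed 181.1 kt

Leg 1: heading=356.7°, groundspeed=182.4 kt
Leg 2: heading=13.2°, groundspeed=180.4 kt
Leg 3: heading=142.8°, groundspeed=189.0 kt
Leg 4: heading=269.3°, groundspeed=195.4 kt
Leg 5: heading=90.3°, groundspeed=181.1 kt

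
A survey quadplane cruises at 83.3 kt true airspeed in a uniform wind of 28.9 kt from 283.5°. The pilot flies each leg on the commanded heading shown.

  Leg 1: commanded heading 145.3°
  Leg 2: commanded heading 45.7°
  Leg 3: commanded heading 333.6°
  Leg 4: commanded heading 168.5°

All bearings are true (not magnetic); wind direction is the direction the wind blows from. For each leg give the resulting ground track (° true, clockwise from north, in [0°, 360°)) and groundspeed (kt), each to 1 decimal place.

Leg 1: track=134.9°, groundspeed=106.6 kt
Leg 2: track=59.6°, groundspeed=101.7 kt
Leg 3: track=352.5°, groundspeed=68.5 kt
Leg 4: track=153.2°, groundspeed=99.0 kt

Leg 1: heading 145.3°; drift -10.4° → track 134.9°, groundspeed 106.6 kt
Leg 2: heading 45.7°; drift +13.9° → track 59.6°, groundspeed 101.7 kt
Leg 3: heading 333.6°; drift +18.9° → track 352.5°, groundspeed 68.5 kt
Leg 4: heading 168.5°; drift -15.3° → track 153.2°, groundspeed 99.0 kt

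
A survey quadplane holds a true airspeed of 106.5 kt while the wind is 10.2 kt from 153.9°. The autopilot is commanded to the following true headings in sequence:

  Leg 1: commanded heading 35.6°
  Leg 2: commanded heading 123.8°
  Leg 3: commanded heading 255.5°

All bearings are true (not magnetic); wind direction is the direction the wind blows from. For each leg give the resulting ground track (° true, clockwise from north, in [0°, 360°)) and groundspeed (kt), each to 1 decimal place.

Leg 1: heading 35.6°; drift -4.6° → track 31.0°, groundspeed 111.7 kt
Leg 2: heading 123.8°; drift -3.0° → track 120.8°, groundspeed 97.8 kt
Leg 3: heading 255.5°; drift +5.3° → track 260.8°, groundspeed 109.0 kt

Leg 1: track=31.0°, groundspeed=111.7 kt
Leg 2: track=120.8°, groundspeed=97.8 kt
Leg 3: track=260.8°, groundspeed=109.0 kt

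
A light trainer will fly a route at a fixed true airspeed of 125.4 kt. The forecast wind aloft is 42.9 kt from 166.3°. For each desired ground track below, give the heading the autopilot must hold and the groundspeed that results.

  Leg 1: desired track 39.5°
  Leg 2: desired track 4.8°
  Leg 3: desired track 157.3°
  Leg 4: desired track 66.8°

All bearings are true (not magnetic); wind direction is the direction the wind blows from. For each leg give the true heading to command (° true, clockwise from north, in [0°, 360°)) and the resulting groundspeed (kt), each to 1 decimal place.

Leg 1: heading=55.4°, groundspeed=146.3 kt
Leg 2: heading=11.0°, groundspeed=165.3 kt
Leg 3: heading=160.4°, groundspeed=82.8 kt
Leg 4: heading=86.5°, groundspeed=125.1 kt

Leg 1: desired track 39.5°; wind correction +15.9° → command heading 55.4°, groundspeed 146.3 kt
Leg 2: desired track 4.8°; wind correction +6.2° → command heading 11.0°, groundspeed 165.3 kt
Leg 3: desired track 157.3°; wind correction +3.1° → command heading 160.4°, groundspeed 82.8 kt
Leg 4: desired track 66.8°; wind correction +19.7° → command heading 86.5°, groundspeed 125.1 kt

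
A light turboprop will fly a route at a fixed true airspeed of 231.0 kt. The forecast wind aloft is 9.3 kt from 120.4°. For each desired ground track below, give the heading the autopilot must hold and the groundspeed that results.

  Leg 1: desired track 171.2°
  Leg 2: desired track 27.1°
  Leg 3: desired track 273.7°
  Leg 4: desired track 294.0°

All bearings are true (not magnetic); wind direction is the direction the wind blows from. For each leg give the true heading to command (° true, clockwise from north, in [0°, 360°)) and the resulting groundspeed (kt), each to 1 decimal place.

Leg 1: heading=169.4°, groundspeed=225.0 kt
Leg 2: heading=29.4°, groundspeed=231.3 kt
Leg 3: heading=272.7°, groundspeed=239.3 kt
Leg 4: heading=293.7°, groundspeed=240.2 kt

Leg 1: desired track 171.2°; wind correction -1.8° → command heading 169.4°, groundspeed 225.0 kt
Leg 2: desired track 27.1°; wind correction +2.3° → command heading 29.4°, groundspeed 231.3 kt
Leg 3: desired track 273.7°; wind correction -1.0° → command heading 272.7°, groundspeed 239.3 kt
Leg 4: desired track 294.0°; wind correction -0.3° → command heading 293.7°, groundspeed 240.2 kt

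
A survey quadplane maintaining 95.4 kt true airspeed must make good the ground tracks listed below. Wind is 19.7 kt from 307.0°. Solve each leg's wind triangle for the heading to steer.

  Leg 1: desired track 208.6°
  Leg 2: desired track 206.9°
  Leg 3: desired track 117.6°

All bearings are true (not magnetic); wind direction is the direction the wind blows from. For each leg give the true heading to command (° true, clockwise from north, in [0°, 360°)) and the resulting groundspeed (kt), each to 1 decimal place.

Leg 1: heading=220.4°, groundspeed=96.3 kt
Leg 2: heading=218.6°, groundspeed=96.9 kt
Leg 3: heading=115.7°, groundspeed=114.8 kt

Leg 1: desired track 208.6°; wind correction +11.8° → command heading 220.4°, groundspeed 96.3 kt
Leg 2: desired track 206.9°; wind correction +11.7° → command heading 218.6°, groundspeed 96.9 kt
Leg 3: desired track 117.6°; wind correction -1.9° → command heading 115.7°, groundspeed 114.8 kt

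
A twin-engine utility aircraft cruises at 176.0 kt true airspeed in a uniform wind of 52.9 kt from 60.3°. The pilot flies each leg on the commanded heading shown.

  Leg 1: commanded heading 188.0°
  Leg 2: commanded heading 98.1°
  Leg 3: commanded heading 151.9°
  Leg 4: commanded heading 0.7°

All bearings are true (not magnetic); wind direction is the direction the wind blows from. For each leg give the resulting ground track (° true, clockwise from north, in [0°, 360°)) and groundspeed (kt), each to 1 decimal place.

Leg 1: track=199.4°, groundspeed=212.5 kt
Leg 2: track=111.7°, groundspeed=138.1 kt
Leg 3: track=168.5°, groundspeed=185.2 kt
Leg 4: track=343.7°, groundspeed=156.1 kt

Leg 1: heading 188.0°; drift +11.4° → track 199.4°, groundspeed 212.5 kt
Leg 2: heading 98.1°; drift +13.6° → track 111.7°, groundspeed 138.1 kt
Leg 3: heading 151.9°; drift +16.6° → track 168.5°, groundspeed 185.2 kt
Leg 4: heading 0.7°; drift -17.0° → track 343.7°, groundspeed 156.1 kt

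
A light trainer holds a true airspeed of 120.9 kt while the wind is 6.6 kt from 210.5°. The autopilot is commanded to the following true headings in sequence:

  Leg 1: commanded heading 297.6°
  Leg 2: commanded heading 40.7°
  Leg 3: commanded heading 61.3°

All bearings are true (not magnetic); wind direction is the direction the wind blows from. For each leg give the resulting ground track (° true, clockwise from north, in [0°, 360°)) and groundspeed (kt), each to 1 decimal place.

Leg 1: track=300.7°, groundspeed=120.7 kt
Leg 2: track=40.2°, groundspeed=127.4 kt
Leg 3: track=59.8°, groundspeed=126.6 kt

Leg 1: heading 297.6°; drift +3.1° → track 300.7°, groundspeed 120.7 kt
Leg 2: heading 40.7°; drift -0.5° → track 40.2°, groundspeed 127.4 kt
Leg 3: heading 61.3°; drift -1.5° → track 59.8°, groundspeed 126.6 kt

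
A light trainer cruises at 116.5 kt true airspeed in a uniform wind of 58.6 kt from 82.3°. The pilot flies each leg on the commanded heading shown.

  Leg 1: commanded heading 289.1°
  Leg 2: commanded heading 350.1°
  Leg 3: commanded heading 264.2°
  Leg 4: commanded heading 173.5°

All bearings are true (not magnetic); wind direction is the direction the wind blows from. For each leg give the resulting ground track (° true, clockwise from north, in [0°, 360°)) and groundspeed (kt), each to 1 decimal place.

Leg 1: heading 289.1°; drift -8.9° → track 280.2°, groundspeed 170.9 kt
Leg 2: heading 350.1°; drift -26.2° → track 323.9°, groundspeed 132.4 kt
Leg 3: heading 264.2°; drift -0.6° → track 263.6°, groundspeed 175.1 kt
Leg 4: heading 173.5°; drift +26.5° → track 200.0°, groundspeed 131.5 kt

Leg 1: track=280.2°, groundspeed=170.9 kt
Leg 2: track=323.9°, groundspeed=132.4 kt
Leg 3: track=263.6°, groundspeed=175.1 kt
Leg 4: track=200.0°, groundspeed=131.5 kt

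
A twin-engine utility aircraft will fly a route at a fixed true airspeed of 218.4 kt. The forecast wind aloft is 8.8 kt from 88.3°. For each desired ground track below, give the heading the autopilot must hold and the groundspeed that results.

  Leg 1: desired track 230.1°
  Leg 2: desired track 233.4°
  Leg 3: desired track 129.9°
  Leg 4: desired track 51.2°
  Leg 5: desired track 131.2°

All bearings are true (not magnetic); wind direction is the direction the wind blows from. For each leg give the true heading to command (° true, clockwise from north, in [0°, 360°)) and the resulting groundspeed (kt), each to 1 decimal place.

Leg 1: desired track 230.1°; wind correction -1.4° → command heading 228.7°, groundspeed 225.2 kt
Leg 2: desired track 233.4°; wind correction -1.3° → command heading 232.1°, groundspeed 225.6 kt
Leg 3: desired track 129.9°; wind correction -1.5° → command heading 128.4°, groundspeed 211.7 kt
Leg 4: desired track 51.2°; wind correction +1.4° → command heading 52.6°, groundspeed 211.3 kt
Leg 5: desired track 131.2°; wind correction -1.6° → command heading 129.6°, groundspeed 211.9 kt

Leg 1: heading=228.7°, groundspeed=225.2 kt
Leg 2: heading=232.1°, groundspeed=225.6 kt
Leg 3: heading=128.4°, groundspeed=211.7 kt
Leg 4: heading=52.6°, groundspeed=211.3 kt
Leg 5: heading=129.6°, groundspeed=211.9 kt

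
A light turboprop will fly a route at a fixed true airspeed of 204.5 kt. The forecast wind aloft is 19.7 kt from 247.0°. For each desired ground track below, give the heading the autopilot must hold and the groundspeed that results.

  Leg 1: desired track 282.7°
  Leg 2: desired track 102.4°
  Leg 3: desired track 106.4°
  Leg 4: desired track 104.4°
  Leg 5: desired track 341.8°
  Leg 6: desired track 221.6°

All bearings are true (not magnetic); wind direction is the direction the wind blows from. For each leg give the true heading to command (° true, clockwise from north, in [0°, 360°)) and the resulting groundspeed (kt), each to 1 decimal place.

Leg 1: heading=279.5°, groundspeed=188.2 kt
Leg 2: heading=105.6°, groundspeed=220.2 kt
Leg 3: heading=109.9°, groundspeed=219.3 kt
Leg 4: heading=107.8°, groundspeed=219.8 kt
Leg 5: heading=336.3°, groundspeed=205.2 kt
Leg 6: heading=224.0°, groundspeed=186.5 kt

Leg 1: desired track 282.7°; wind correction -3.2° → command heading 279.5°, groundspeed 188.2 kt
Leg 2: desired track 102.4°; wind correction +3.2° → command heading 105.6°, groundspeed 220.2 kt
Leg 3: desired track 106.4°; wind correction +3.5° → command heading 109.9°, groundspeed 219.3 kt
Leg 4: desired track 104.4°; wind correction +3.4° → command heading 107.8°, groundspeed 219.8 kt
Leg 5: desired track 341.8°; wind correction -5.5° → command heading 336.3°, groundspeed 205.2 kt
Leg 6: desired track 221.6°; wind correction +2.4° → command heading 224.0°, groundspeed 186.5 kt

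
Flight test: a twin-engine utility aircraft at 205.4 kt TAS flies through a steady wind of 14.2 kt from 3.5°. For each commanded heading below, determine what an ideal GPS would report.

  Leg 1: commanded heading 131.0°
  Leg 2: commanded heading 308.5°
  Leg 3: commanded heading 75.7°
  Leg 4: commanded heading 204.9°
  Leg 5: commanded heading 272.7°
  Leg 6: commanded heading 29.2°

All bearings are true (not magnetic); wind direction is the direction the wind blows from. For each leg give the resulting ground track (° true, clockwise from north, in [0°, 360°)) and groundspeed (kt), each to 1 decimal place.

Leg 1: heading 131.0°; drift +3.0° → track 134.0°, groundspeed 214.3 kt
Leg 2: heading 308.5°; drift -3.4° → track 305.1°, groundspeed 197.6 kt
Leg 3: heading 75.7°; drift +3.8° → track 79.5°, groundspeed 201.5 kt
Leg 4: heading 204.9°; drift -1.4° → track 203.5°, groundspeed 218.7 kt
Leg 5: heading 272.7°; drift -4.0° → track 268.7°, groundspeed 206.1 kt
Leg 6: heading 29.2°; drift +1.8° → track 31.0°, groundspeed 192.7 kt

Leg 1: track=134.0°, groundspeed=214.3 kt
Leg 2: track=305.1°, groundspeed=197.6 kt
Leg 3: track=79.5°, groundspeed=201.5 kt
Leg 4: track=203.5°, groundspeed=218.7 kt
Leg 5: track=268.7°, groundspeed=206.1 kt
Leg 6: track=31.0°, groundspeed=192.7 kt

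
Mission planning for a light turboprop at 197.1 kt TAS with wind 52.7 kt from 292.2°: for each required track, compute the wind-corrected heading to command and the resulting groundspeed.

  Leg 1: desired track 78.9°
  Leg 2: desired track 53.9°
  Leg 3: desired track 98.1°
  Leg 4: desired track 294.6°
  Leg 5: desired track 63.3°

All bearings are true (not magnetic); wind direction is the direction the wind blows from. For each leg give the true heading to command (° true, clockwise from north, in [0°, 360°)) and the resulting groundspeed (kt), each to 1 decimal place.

Leg 1: heading=70.5°, groundspeed=239.0 kt
Leg 2: heading=40.8°, groundspeed=219.6 kt
Leg 3: heading=94.4°, groundspeed=247.8 kt
Leg 4: heading=294.0°, groundspeed=144.4 kt
Leg 5: heading=51.7°, groundspeed=227.7 kt

Leg 1: desired track 78.9°; wind correction -8.4° → command heading 70.5°, groundspeed 239.0 kt
Leg 2: desired track 53.9°; wind correction -13.1° → command heading 40.8°, groundspeed 219.6 kt
Leg 3: desired track 98.1°; wind correction -3.7° → command heading 94.4°, groundspeed 247.8 kt
Leg 4: desired track 294.6°; wind correction -0.6° → command heading 294.0°, groundspeed 144.4 kt
Leg 5: desired track 63.3°; wind correction -11.6° → command heading 51.7°, groundspeed 227.7 kt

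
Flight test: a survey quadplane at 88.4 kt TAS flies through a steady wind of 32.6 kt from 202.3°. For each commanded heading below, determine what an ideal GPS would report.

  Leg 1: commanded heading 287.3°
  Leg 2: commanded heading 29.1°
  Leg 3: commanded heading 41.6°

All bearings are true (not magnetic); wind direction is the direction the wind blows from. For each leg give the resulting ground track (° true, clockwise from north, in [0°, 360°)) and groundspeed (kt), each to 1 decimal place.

Leg 1: track=308.1°, groundspeed=91.5 kt
Leg 2: track=27.3°, groundspeed=120.8 kt
Leg 3: track=36.4°, groundspeed=119.7 kt

Leg 1: heading 287.3°; drift +20.8° → track 308.1°, groundspeed 91.5 kt
Leg 2: heading 29.1°; drift -1.8° → track 27.3°, groundspeed 120.8 kt
Leg 3: heading 41.6°; drift -5.2° → track 36.4°, groundspeed 119.7 kt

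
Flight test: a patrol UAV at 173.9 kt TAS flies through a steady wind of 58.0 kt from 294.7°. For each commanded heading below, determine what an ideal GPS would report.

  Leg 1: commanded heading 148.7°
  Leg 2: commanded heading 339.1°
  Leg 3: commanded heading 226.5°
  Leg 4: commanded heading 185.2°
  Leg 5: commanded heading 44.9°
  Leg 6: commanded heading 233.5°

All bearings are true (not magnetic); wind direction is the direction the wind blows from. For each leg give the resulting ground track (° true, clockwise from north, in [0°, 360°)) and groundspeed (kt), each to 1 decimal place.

Leg 1: track=140.4°, groundspeed=224.3 kt
Leg 2: track=356.1°, groundspeed=138.5 kt
Leg 3: track=207.0°, groundspeed=161.6 kt
Leg 4: track=169.4°, groundspeed=200.8 kt
Leg 5: track=60.6°, groundspeed=201.4 kt
Leg 6: track=214.3°, groundspeed=154.6 kt

Leg 1: heading 148.7°; drift -8.3° → track 140.4°, groundspeed 224.3 kt
Leg 2: heading 339.1°; drift +17.0° → track 356.1°, groundspeed 138.5 kt
Leg 3: heading 226.5°; drift -19.5° → track 207.0°, groundspeed 161.6 kt
Leg 4: heading 185.2°; drift -15.8° → track 169.4°, groundspeed 200.8 kt
Leg 5: heading 44.9°; drift +15.7° → track 60.6°, groundspeed 201.4 kt
Leg 6: heading 233.5°; drift -19.2° → track 214.3°, groundspeed 154.6 kt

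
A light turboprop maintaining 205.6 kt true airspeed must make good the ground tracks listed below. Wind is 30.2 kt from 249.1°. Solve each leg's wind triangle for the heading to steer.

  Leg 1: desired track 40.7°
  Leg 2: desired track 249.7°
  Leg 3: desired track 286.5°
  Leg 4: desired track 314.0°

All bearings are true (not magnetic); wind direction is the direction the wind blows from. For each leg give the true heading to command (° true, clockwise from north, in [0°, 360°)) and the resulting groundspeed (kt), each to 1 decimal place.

Leg 1: heading=36.7°, groundspeed=231.7 kt
Leg 2: heading=249.6°, groundspeed=175.4 kt
Leg 3: heading=281.4°, groundspeed=180.8 kt
Leg 4: heading=306.4°, groundspeed=191.0 kt

Leg 1: desired track 40.7°; wind correction -4.0° → command heading 36.7°, groundspeed 231.7 kt
Leg 2: desired track 249.7°; wind correction -0.1° → command heading 249.6°, groundspeed 175.4 kt
Leg 3: desired track 286.5°; wind correction -5.1° → command heading 281.4°, groundspeed 180.8 kt
Leg 4: desired track 314.0°; wind correction -7.6° → command heading 306.4°, groundspeed 191.0 kt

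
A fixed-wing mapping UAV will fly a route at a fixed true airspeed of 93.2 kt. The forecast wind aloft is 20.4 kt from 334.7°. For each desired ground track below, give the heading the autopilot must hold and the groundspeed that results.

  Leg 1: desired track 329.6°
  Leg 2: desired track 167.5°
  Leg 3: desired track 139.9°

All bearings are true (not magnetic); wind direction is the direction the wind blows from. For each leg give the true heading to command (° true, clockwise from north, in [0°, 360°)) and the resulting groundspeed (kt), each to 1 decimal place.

Leg 1: heading=330.7°, groundspeed=72.9 kt
Leg 2: heading=170.3°, groundspeed=113.0 kt
Leg 3: heading=136.7°, groundspeed=112.8 kt

Leg 1: desired track 329.6°; wind correction +1.1° → command heading 330.7°, groundspeed 72.9 kt
Leg 2: desired track 167.5°; wind correction +2.8° → command heading 170.3°, groundspeed 113.0 kt
Leg 3: desired track 139.9°; wind correction -3.2° → command heading 136.7°, groundspeed 112.8 kt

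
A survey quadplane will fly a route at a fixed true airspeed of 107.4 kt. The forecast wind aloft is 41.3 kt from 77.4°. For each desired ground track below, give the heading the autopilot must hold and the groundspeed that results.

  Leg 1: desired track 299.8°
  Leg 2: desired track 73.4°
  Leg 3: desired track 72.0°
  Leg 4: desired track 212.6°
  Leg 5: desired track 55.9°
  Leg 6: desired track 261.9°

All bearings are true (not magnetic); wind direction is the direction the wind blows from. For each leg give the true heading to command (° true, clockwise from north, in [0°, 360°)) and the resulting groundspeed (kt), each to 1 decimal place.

Leg 1: desired track 299.8°; wind correction +15.0° → command heading 314.8°, groundspeed 134.2 kt
Leg 2: desired track 73.4°; wind correction +1.5° → command heading 74.9°, groundspeed 66.2 kt
Leg 3: desired track 72.0°; wind correction +2.1° → command heading 74.1°, groundspeed 66.2 kt
Leg 4: desired track 212.6°; wind correction -15.7° → command heading 196.9°, groundspeed 132.7 kt
Leg 5: desired track 55.9°; wind correction +8.1° → command heading 64.0°, groundspeed 67.9 kt
Leg 6: desired track 261.9°; wind correction +1.7° → command heading 263.6°, groundspeed 148.5 kt

Leg 1: heading=314.8°, groundspeed=134.2 kt
Leg 2: heading=74.9°, groundspeed=66.2 kt
Leg 3: heading=74.1°, groundspeed=66.2 kt
Leg 4: heading=196.9°, groundspeed=132.7 kt
Leg 5: heading=64.0°, groundspeed=67.9 kt
Leg 6: heading=263.6°, groundspeed=148.5 kt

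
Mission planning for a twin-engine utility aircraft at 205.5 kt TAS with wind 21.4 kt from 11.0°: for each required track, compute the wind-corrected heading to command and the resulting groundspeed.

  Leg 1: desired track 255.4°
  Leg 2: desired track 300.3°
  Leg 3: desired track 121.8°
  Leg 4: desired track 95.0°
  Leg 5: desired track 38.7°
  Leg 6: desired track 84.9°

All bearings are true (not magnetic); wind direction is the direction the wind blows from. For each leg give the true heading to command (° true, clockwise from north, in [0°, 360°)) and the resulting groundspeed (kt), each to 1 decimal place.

Leg 1: heading=260.8°, groundspeed=213.8 kt
Leg 2: heading=305.9°, groundspeed=197.4 kt
Leg 3: heading=116.2°, groundspeed=212.1 kt
Leg 4: heading=89.1°, groundspeed=202.2 kt
Leg 5: heading=35.9°, groundspeed=186.3 kt
Leg 6: heading=79.2°, groundspeed=198.5 kt

Leg 1: desired track 255.4°; wind correction +5.4° → command heading 260.8°, groundspeed 213.8 kt
Leg 2: desired track 300.3°; wind correction +5.6° → command heading 305.9°, groundspeed 197.4 kt
Leg 3: desired track 121.8°; wind correction -5.6° → command heading 116.2°, groundspeed 212.1 kt
Leg 4: desired track 95.0°; wind correction -5.9° → command heading 89.1°, groundspeed 202.2 kt
Leg 5: desired track 38.7°; wind correction -2.8° → command heading 35.9°, groundspeed 186.3 kt
Leg 6: desired track 84.9°; wind correction -5.7° → command heading 79.2°, groundspeed 198.5 kt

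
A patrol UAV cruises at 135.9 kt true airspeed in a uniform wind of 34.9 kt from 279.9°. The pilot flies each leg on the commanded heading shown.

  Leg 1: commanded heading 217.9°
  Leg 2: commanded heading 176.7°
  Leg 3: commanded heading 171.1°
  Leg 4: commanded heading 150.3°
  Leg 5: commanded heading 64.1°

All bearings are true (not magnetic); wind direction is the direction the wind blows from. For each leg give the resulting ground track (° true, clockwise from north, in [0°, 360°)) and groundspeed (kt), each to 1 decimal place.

Leg 1: track=203.4°, groundspeed=123.4 kt
Leg 2: track=163.4°, groundspeed=147.8 kt
Leg 3: track=158.4°, groundspeed=150.8 kt
Leg 4: track=140.6°, groundspeed=160.4 kt
Leg 5: track=71.2°, groundspeed=165.5 kt

Leg 1: heading 217.9°; drift -14.5° → track 203.4°, groundspeed 123.4 kt
Leg 2: heading 176.7°; drift -13.3° → track 163.4°, groundspeed 147.8 kt
Leg 3: heading 171.1°; drift -12.7° → track 158.4°, groundspeed 150.8 kt
Leg 4: heading 150.3°; drift -9.7° → track 140.6°, groundspeed 160.4 kt
Leg 5: heading 64.1°; drift +7.1° → track 71.2°, groundspeed 165.5 kt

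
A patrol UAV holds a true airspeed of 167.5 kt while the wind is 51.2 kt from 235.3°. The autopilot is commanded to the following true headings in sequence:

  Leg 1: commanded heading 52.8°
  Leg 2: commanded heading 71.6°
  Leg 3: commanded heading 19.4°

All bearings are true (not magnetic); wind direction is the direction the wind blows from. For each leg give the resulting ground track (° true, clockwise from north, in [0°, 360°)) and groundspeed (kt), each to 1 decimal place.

Leg 1: heading 52.8°; drift +0.6° → track 53.4°, groundspeed 218.7 kt
Leg 2: heading 71.6°; drift -3.8° → track 67.8°, groundspeed 217.1 kt
Leg 3: heading 19.4°; drift +8.2° → track 27.6°, groundspeed 211.1 kt

Leg 1: track=53.4°, groundspeed=218.7 kt
Leg 2: track=67.8°, groundspeed=217.1 kt
Leg 3: track=27.6°, groundspeed=211.1 kt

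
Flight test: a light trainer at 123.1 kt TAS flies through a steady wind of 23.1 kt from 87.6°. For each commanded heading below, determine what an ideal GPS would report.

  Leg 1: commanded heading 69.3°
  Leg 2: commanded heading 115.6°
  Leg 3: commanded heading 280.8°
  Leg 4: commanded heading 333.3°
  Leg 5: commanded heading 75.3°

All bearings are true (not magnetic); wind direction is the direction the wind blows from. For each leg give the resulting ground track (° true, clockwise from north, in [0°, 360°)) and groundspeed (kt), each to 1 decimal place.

Leg 1: heading 69.3°; drift -4.1° → track 65.2°, groundspeed 101.4 kt
Leg 2: heading 115.6°; drift +6.0° → track 121.6°, groundspeed 103.3 kt
Leg 3: heading 280.8°; drift -2.1° → track 278.7°, groundspeed 145.7 kt
Leg 4: heading 333.3°; drift -9.0° → track 324.3°, groundspeed 134.3 kt
Leg 5: heading 75.3°; drift -2.8° → track 72.5°, groundspeed 100.7 kt

Leg 1: track=65.2°, groundspeed=101.4 kt
Leg 2: track=121.6°, groundspeed=103.3 kt
Leg 3: track=278.7°, groundspeed=145.7 kt
Leg 4: track=324.3°, groundspeed=134.3 kt
Leg 5: track=72.5°, groundspeed=100.7 kt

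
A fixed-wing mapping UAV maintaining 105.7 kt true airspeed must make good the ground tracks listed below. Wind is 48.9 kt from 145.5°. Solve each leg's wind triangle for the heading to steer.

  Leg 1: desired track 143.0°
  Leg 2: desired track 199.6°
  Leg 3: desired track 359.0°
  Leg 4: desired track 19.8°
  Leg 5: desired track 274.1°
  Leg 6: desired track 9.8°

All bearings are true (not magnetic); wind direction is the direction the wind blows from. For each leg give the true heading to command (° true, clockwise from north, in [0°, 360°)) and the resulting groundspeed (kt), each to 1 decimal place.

Leg 1: desired track 143.0°; wind correction +1.2° → command heading 144.2°, groundspeed 56.8 kt
Leg 2: desired track 199.6°; wind correction -22.0° → command heading 177.6°, groundspeed 69.3 kt
Leg 3: desired track 359.0°; wind correction +14.8° → command heading 13.8°, groundspeed 143.0 kt
Leg 4: desired track 19.8°; wind correction +22.1° → command heading 41.9°, groundspeed 126.5 kt
Leg 5: desired track 274.1°; wind correction -21.2° → command heading 252.9°, groundspeed 129.1 kt
Leg 6: desired track 9.8°; wind correction +18.9° → command heading 28.7°, groundspeed 135.0 kt

Leg 1: heading=144.2°, groundspeed=56.8 kt
Leg 2: heading=177.6°, groundspeed=69.3 kt
Leg 3: heading=13.8°, groundspeed=143.0 kt
Leg 4: heading=41.9°, groundspeed=126.5 kt
Leg 5: heading=252.9°, groundspeed=129.1 kt
Leg 6: heading=28.7°, groundspeed=135.0 kt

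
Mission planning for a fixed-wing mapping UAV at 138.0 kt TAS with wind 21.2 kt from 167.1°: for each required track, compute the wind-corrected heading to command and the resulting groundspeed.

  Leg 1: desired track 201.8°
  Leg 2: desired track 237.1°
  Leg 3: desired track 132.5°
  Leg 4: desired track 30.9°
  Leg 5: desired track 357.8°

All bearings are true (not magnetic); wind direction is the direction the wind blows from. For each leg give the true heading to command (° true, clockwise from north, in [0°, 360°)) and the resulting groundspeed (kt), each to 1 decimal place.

Leg 1: heading=196.8°, groundspeed=120.0 kt
Leg 2: heading=228.8°, groundspeed=129.3 kt
Leg 3: heading=137.5°, groundspeed=120.0 kt
Leg 4: heading=37.0°, groundspeed=152.5 kt
Leg 5: heading=359.4°, groundspeed=158.8 kt

Leg 1: desired track 201.8°; wind correction -5.0° → command heading 196.8°, groundspeed 120.0 kt
Leg 2: desired track 237.1°; wind correction -8.3° → command heading 228.8°, groundspeed 129.3 kt
Leg 3: desired track 132.5°; wind correction +5.0° → command heading 137.5°, groundspeed 120.0 kt
Leg 4: desired track 30.9°; wind correction +6.1° → command heading 37.0°, groundspeed 152.5 kt
Leg 5: desired track 357.8°; wind correction +1.6° → command heading 359.4°, groundspeed 158.8 kt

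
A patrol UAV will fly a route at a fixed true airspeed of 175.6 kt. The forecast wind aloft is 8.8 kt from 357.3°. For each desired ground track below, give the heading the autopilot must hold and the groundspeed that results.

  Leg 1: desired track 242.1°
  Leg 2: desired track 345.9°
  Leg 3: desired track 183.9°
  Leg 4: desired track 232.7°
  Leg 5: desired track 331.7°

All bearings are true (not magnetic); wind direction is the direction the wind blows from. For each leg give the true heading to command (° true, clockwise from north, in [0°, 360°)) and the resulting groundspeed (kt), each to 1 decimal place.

Leg 1: heading=244.7°, groundspeed=179.2 kt
Leg 2: heading=346.5°, groundspeed=167.0 kt
Leg 3: heading=184.2°, groundspeed=184.3 kt
Leg 4: heading=235.1°, groundspeed=180.4 kt
Leg 5: heading=332.9°, groundspeed=167.6 kt

Leg 1: desired track 242.1°; wind correction +2.6° → command heading 244.7°, groundspeed 179.2 kt
Leg 2: desired track 345.9°; wind correction +0.6° → command heading 346.5°, groundspeed 167.0 kt
Leg 3: desired track 183.9°; wind correction +0.3° → command heading 184.2°, groundspeed 184.3 kt
Leg 4: desired track 232.7°; wind correction +2.4° → command heading 235.1°, groundspeed 180.4 kt
Leg 5: desired track 331.7°; wind correction +1.2° → command heading 332.9°, groundspeed 167.6 kt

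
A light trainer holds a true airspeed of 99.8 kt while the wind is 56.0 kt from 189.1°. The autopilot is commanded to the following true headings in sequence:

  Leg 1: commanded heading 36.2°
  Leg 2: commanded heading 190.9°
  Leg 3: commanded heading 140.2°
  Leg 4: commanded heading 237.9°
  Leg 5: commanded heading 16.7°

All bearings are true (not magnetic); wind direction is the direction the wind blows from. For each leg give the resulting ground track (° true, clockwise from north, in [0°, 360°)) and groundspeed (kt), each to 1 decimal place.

Leg 1: heading 36.2°; drift -9.7° → track 26.5°, groundspeed 151.8 kt
Leg 2: heading 190.9°; drift +2.3° → track 193.2°, groundspeed 43.9 kt
Leg 3: heading 140.2°; drift -33.8° → track 106.4°, groundspeed 75.8 kt
Leg 4: heading 237.9°; drift +33.8° → track 271.7°, groundspeed 75.7 kt
Leg 5: heading 16.7°; drift -2.7° → track 14.0°, groundspeed 155.5 kt

Leg 1: track=26.5°, groundspeed=151.8 kt
Leg 2: track=193.2°, groundspeed=43.9 kt
Leg 3: track=106.4°, groundspeed=75.8 kt
Leg 4: track=271.7°, groundspeed=75.7 kt
Leg 5: track=14.0°, groundspeed=155.5 kt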